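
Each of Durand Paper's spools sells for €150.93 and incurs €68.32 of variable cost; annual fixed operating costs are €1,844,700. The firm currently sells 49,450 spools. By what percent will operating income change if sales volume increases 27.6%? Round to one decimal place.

At 49,450 units, contribution = 49,450 × €82.61 = €4,085,064.50.
Subtracting fixed costs: EBIT = €4,085,064.50 − €1,844,700 = €2,240,364.50.
Degree of operating leverage = €4,085,064.50 / €2,240,364.50 = 1.8234.
Operating income changes by 1.8234 × +27.6% = +50.3%.

+50.3%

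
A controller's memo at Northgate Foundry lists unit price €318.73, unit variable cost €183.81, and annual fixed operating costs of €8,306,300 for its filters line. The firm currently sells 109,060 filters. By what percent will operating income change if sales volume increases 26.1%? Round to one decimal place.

Total contribution margin = 109,060 × €134.92 = €14,714,375.20.
Subtracting fixed costs: EBIT = €14,714,375.20 − €8,306,300 = €6,408,075.20.
DOL = contribution ÷ EBIT = €14,714,375.20 ÷ €6,408,075.20 = 2.2962.
So EBIT moves 2.2962 × (+26.1%) = +59.9%.

+59.9%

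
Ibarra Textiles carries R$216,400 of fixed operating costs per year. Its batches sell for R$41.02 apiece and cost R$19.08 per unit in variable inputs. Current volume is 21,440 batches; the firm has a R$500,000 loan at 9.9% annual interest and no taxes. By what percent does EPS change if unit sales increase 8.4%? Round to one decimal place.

+19.3%

Contribution at this volume is 21,440 × R$21.94 = R$470,393.60.
Subtracting fixed costs: EBIT = R$470,393.60 − R$216,400 = R$253,993.60.
After interest of R$49,500.00, pre-tax earnings = R$204,493.60.
Degree of combined leverage = contribution ÷ (EBIT − I) = R$470,393.60 ÷ R$204,493.60 = 2.3003.
EPS therefore changes by 2.3003 × (+8.4%) = +19.3%.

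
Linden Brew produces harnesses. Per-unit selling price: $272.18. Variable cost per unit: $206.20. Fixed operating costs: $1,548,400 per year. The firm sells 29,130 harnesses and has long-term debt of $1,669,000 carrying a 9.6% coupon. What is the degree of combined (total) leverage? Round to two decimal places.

At 29,130 units, contribution = 29,130 × $65.98 = $1,921,997.40.
Subtracting fixed costs: EBIT = $1,921,997.40 − $1,548,400 = $373,597.40. Interest = $160,224.00, so EBIT − I = $213,373.40.
DCL = contribution ÷ (EBIT − I) = $1,921,997.40 ÷ $213,373.40 = 9.0077.

9.01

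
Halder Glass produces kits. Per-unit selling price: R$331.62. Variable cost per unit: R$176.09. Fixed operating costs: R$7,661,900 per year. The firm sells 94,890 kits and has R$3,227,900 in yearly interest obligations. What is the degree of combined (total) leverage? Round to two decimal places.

3.82

Contribution at this volume is 94,890 × R$155.53 = R$14,758,241.70.
Subtracting fixed costs: EBIT = R$14,758,241.70 − R$7,661,900 = R$7,096,341.70. Interest = R$3,227,900.00.
DOL = R$14,758,241.70 ÷ R$7,096,341.70 = 2.0797; DFL = R$7,096,341.70 ÷ R$3,868,441.70 = 1.8344.
Combined leverage = 2.0797 × 1.8344 = 3.8150.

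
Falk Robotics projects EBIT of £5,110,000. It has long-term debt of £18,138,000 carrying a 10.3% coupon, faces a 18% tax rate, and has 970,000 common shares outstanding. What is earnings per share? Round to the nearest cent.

Pre-tax income = £5,110,000 − £1,868,214.00 = £3,241,786.00.
After tax at 18%: net income = £3,241,786.00 × 0.82 = £2,658,264.52.
EPS = £2,658,264.52 ÷ 970,000 = £2.74.

£2.74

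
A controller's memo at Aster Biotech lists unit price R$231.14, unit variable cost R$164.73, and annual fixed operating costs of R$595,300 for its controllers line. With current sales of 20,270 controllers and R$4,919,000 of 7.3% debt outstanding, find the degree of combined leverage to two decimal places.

3.44

At 20,270 units, contribution = 20,270 × R$66.41 = R$1,346,130.70.
EBIT = R$1,346,130.70 − R$595,300 = R$750,830.70. Interest = R$359,087.00, so EBIT − I = R$391,743.70.
DCL = contribution ÷ (EBIT − I) = R$1,346,130.70 ÷ R$391,743.70 = 3.4363.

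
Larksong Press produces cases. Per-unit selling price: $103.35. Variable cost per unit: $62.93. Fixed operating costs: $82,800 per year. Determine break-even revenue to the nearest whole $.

$211,712

CM per unit = $103.35 − $62.93 = $40.42; CM ratio = $40.42 / $103.35 = 0.3911.
Break-even revenue = fixed costs × price ÷ CM = $82,800 × $103.35 ÷ $40.42 = $211,712.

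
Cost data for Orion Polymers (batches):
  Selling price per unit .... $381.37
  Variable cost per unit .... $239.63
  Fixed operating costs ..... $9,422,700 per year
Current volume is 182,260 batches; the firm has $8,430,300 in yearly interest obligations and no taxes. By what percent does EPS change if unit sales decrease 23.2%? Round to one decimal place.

Contribution at this volume is 182,260 × $141.74 = $25,833,532.40.
EBIT = $25,833,532.40 − $9,422,700 = $16,410,832.40.
After interest of $8,430,300.00, pre-tax earnings = $7,980,532.40.
DCL = total CM / (EBIT − I) = $25,833,532.40 / $7,980,532.40 = 3.2371.
EPS therefore changes by 3.2371 × (-23.2%) = -75.1%.

-75.1%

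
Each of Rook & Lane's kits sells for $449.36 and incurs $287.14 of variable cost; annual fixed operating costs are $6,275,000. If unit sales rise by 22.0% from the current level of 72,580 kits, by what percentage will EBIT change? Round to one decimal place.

+47.1%

At 72,580 units, contribution = 72,580 × $162.22 = $11,773,927.60.
Operating income = contribution − fixed costs = $11,773,927.60 − $6,275,000 = $5,498,927.60.
DOL = contribution ÷ EBIT = $11,773,927.60 ÷ $5,498,927.60 = 2.1411.
Operating income changes by 2.1411 × +22.0% = +47.1%.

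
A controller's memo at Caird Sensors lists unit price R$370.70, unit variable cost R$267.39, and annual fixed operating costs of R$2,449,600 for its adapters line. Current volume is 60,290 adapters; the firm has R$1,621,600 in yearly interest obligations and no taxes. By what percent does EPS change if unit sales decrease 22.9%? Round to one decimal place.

At 60,290 units, contribution = 60,290 × R$103.31 = R$6,228,559.90.
Operating income = contribution − fixed costs = R$6,228,559.90 − R$2,449,600 = R$3,778,959.90.
Interest = R$1,621,600.00, so EBIT − I = R$2,157,359.90.
Degree of combined leverage = contribution ÷ (EBIT − I) = R$6,228,559.90 ÷ R$2,157,359.90 = 2.8871.
%ΔEPS = DCL × %ΔSales = 2.8871 × -22.9% = -66.1%.

-66.1%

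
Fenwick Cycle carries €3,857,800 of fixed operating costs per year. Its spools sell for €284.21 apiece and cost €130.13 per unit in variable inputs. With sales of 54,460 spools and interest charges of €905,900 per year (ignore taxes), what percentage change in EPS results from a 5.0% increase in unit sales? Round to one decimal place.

+11.6%

At 54,460 units, contribution = 54,460 × €154.08 = €8,391,196.80.
Subtracting fixed costs: EBIT = €8,391,196.80 − €3,857,800 = €4,533,396.80.
After interest of €905,900.00, pre-tax earnings = €3,627,496.80.
DCL = total CM / (EBIT − I) = €8,391,196.80 / €3,627,496.80 = 2.3132.
EPS therefore changes by 2.3132 × (+5.0%) = +11.6%.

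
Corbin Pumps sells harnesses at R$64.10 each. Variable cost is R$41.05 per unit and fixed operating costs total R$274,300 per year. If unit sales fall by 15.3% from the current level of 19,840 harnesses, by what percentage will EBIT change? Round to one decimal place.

-38.2%

At 19,840 units, contribution = 19,840 × R$23.05 = R$457,312.00.
Operating income = contribution − fixed costs = R$457,312.00 − R$274,300 = R$183,012.00.
So DOL = total CM / EBIT = R$457,312.00 / R$183,012.00 = 2.4988.
Operating income changes by 2.4988 × -15.3% = -38.2%.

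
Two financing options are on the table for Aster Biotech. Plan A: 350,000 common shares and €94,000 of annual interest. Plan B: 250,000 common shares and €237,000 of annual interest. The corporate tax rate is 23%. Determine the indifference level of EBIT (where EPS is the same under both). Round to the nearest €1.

€594,500

At indifference, (EBIT − 94,000)(1 − t)/350,000 = (EBIT − 237,000)(1 − t)/250,000.
The (1 − t) factor cancels: (EBIT − 94,000) × 250,000 = (EBIT − 237,000) × 350,000.
Solving, EBIT = (237,000·350,000 − 94,000·250,000) / (350,000 − 250,000) = 59,450,000,000 / 100,000 = 594,500.00.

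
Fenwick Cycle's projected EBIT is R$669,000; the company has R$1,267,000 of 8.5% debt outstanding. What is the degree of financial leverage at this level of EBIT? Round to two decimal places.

Interest = R$107,695.00.
Degree of financial leverage = EBIT / (EBIT − interest) = R$669,000 / R$561,305.00 = 1.1919.

1.19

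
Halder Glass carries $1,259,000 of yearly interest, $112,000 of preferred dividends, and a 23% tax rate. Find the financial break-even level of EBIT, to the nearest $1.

Grossing the preferred dividend up to pre-tax terms: $112,000 / (1 − 0.23) = $145,454.55.
EPS = 0 when EBIT covers interest plus the pre-tax preferred burden: $1,259,000 + $145,454.55 = $1,404,454.55.

$1,404,455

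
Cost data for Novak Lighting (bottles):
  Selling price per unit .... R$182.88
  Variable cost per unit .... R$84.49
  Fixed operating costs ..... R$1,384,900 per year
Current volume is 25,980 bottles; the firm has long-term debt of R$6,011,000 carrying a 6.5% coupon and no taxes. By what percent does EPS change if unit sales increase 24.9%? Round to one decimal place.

At 25,980 units, contribution = 25,980 × R$98.39 = R$2,556,172.20.
EBIT = R$2,556,172.20 − R$1,384,900 = R$1,171,272.20.
After interest of R$390,715.00, pre-tax earnings = R$780,557.20.
Degree of combined leverage = contribution ÷ (EBIT − I) = R$2,556,172.20 ÷ R$780,557.20 = 3.2748.
%ΔEPS = DCL × %ΔSales = 3.2748 × +24.9% = +81.5%.

+81.5%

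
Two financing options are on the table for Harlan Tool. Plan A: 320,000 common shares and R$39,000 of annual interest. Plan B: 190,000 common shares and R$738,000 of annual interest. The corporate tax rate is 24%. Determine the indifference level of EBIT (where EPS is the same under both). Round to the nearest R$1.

Set EPS_A = EPS_B: (EBIT − R$39,000)(1 − 0.24) ÷ 320,000 = (EBIT − R$738,000)(1 − 0.24) ÷ 190,000.
Cancelling (1 − t) and cross-multiplying: 190,000·(EBIT − 39,000) = 320,000·(EBIT − 738,000).
EBIT × (320,000 − 190,000) = 738,000 × 320,000 − 39,000 × 190,000 = 228,750,000,000, so EBIT = 228,750,000,000 ÷ 130,000 = 1,759,615.38.

R$1,759,615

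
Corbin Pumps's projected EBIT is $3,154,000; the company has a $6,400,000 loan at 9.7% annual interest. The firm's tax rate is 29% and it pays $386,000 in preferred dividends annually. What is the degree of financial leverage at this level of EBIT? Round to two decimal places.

Interest = $620,800.00.
Pre-tax preferred-dividend burden = $386,000 ÷ (1 − 0.29) = $543,661.97.
DFL = EBIT ÷ [EBIT − I − D_p/(1−t)] = $3,154,000 ÷ [$3,154,000 − $620,800.00 − $543,661.97] = $3,154,000 ÷ $1,989,538.03 = 1.5853.

1.59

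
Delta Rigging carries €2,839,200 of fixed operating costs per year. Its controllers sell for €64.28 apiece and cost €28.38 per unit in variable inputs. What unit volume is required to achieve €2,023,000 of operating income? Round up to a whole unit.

135,438 controllers

Each unit contributes €64.28 − €28.38 = €35.90.
Need Q such that Q × €35.90 − €2,839,200 = €2,023,000, i.e. Q = €4,862,200 / €35.90 = 135,437.33 → 135,438.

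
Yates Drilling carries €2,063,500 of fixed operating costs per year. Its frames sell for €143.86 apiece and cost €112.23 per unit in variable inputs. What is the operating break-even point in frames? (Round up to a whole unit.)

Contribution margin per unit = €143.86 − €112.23 = €31.63.
Units to break even: €2,063,500 ÷ €31.63 = 65,238.70, rounded up to 65,239.

65,239 frames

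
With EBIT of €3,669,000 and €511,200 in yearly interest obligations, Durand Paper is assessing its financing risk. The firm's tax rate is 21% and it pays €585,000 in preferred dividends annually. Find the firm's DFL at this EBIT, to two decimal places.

Interest = €511,200.00.
Preferred dividends grossed up pre-tax: €585,000 / (1 − 0.21) = €740,506.33.
DFL = EBIT ÷ [EBIT − I − D_p/(1−t)] = €3,669,000 ÷ [€3,669,000 − €511,200.00 − €740,506.33] = €3,669,000 ÷ €2,417,293.67 = 1.5178.

1.52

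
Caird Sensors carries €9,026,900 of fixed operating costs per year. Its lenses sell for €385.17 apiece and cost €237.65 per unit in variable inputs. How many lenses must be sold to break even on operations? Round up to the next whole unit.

61,192 lenses

Contribution margin per unit = €385.17 − €237.65 = €147.52.
Units to break even: €9,026,900 ÷ €147.52 = 61,191.02, rounded up to 61,192.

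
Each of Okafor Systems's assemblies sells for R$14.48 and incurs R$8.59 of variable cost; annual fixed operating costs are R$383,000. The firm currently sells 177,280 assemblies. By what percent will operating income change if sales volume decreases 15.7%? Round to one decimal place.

-24.8%

At 177,280 units, contribution = 177,280 × R$5.89 = R$1,044,179.20.
Operating income = contribution − fixed costs = R$1,044,179.20 − R$383,000 = R$661,179.20.
Degree of operating leverage = R$1,044,179.20 / R$661,179.20 = 1.5793.
So EBIT moves 1.5793 × (-15.7%) = -24.8%.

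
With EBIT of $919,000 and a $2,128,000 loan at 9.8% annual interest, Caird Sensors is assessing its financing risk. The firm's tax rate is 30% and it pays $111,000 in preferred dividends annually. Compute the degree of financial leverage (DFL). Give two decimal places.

1.67

Interest = $208,544.00.
Pre-tax preferred-dividend burden = $111,000 ÷ (1 − 0.30) = $158,571.43.
DFL = EBIT ÷ [EBIT − I − D_p/(1−t)] = $919,000 ÷ [$919,000 − $208,544.00 − $158,571.43] = $919,000 ÷ $551,884.57 = 1.6652.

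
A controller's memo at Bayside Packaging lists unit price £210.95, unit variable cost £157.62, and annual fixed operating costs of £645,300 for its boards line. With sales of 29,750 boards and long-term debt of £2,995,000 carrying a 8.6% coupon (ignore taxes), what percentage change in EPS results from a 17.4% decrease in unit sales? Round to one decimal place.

At 29,750 units, contribution = 29,750 × £53.33 = £1,586,567.50.
Operating income = contribution − fixed costs = £1,586,567.50 − £645,300 = £941,267.50.
After interest of £257,570.00, pre-tax earnings = £683,697.50.
Degree of combined leverage = contribution ÷ (EBIT − I) = £1,586,567.50 ÷ £683,697.50 = 2.3206.
EPS therefore changes by 2.3206 × (-17.4%) = -40.4%.

-40.4%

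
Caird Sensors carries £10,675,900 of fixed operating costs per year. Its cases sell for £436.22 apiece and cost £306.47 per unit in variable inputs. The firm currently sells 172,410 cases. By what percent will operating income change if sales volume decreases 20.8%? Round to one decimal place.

Contribution at this volume is 172,410 × £129.75 = £22,370,197.50.
EBIT = £22,370,197.50 − £10,675,900 = £11,694,297.50.
So DOL = total CM / EBIT = £22,370,197.50 / £11,694,297.50 = 1.9129.
So EBIT moves 1.9129 × (-20.8%) = -39.8%.

-39.8%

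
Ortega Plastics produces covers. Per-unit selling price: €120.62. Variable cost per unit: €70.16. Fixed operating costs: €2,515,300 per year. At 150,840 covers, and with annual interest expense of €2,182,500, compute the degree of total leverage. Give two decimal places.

2.61

Total contribution margin = 150,840 × €50.46 = €7,611,386.40.
EBIT = €7,611,386.40 − €2,515,300 = €5,096,086.40. Interest = €2,182,500.00.
DOL = €7,611,386.40 ÷ €5,096,086.40 = 1.4936; DFL = €5,096,086.40 ÷ €2,913,586.40 = 1.7491.
DCL = DOL × DFL = 1.4936 × 1.7491 = 2.6125.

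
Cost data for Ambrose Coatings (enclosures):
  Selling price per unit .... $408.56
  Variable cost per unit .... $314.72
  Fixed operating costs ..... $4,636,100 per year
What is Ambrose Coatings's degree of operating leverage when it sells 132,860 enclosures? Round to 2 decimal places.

At 132,860 units, contribution = 132,860 × $93.84 = $12,467,582.40.
Subtracting fixed costs: EBIT = $12,467,582.40 − $4,636,100 = $7,831,482.40.
Degree of operating leverage = $12,467,582.40 / $7,831,482.40 = 1.5920.

1.59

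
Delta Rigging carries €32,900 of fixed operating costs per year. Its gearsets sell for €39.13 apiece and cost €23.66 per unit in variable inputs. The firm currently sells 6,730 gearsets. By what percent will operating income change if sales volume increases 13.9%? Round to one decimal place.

+20.3%

Total contribution margin = 6,730 × €15.47 = €104,113.10.
EBIT = €104,113.10 − €32,900 = €71,213.10.
Degree of operating leverage = €104,113.10 / €71,213.10 = 1.4620.
Operating income changes by 1.4620 × +13.9% = +20.3%.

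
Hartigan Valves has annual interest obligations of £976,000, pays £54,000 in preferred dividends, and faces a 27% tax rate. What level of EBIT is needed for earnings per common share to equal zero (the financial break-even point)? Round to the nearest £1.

Preferred dividends are paid after tax, so their pre-tax equivalent is £54,000 ÷ (1 − 0.27) = £73,972.60.
EPS = 0 when EBIT covers interest plus the pre-tax preferred burden: £976,000 + £73,972.60 = £1,049,972.60.

£1,049,973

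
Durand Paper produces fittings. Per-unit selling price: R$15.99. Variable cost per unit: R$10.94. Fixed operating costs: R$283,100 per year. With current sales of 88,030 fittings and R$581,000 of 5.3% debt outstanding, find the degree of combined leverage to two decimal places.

3.40

Contribution at this volume is 88,030 × R$5.05 = R$444,551.50.
Operating income = contribution − fixed costs = R$444,551.50 − R$283,100 = R$161,451.50. Interest = R$30,793.00, so EBIT − I = R$130,658.50.
DCL = contribution ÷ (EBIT − I) = R$444,551.50 ÷ R$130,658.50 = 3.4024.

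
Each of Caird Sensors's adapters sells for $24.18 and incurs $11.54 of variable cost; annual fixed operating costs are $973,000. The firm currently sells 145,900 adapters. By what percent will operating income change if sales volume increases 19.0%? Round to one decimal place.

Contribution at this volume is 145,900 × $12.64 = $1,844,176.00.
Subtracting fixed costs: EBIT = $1,844,176.00 − $973,000 = $871,176.00.
So DOL = total CM / EBIT = $1,844,176.00 / $871,176.00 = 2.1169.
Operating income changes by 2.1169 × +19.0% = +40.2%.

+40.2%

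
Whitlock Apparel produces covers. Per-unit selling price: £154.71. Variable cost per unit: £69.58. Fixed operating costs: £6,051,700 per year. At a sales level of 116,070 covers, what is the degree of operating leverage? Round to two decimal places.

2.58

At 116,070 units, contribution = 116,070 × £85.13 = £9,881,039.10.
EBIT = £9,881,039.10 − £6,051,700 = £3,829,339.10.
So DOL = total CM / EBIT = £9,881,039.10 / £3,829,339.10 = 2.5804.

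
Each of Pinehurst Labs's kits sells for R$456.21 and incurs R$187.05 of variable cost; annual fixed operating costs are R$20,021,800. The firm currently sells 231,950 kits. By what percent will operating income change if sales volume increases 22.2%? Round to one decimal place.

Contribution at this volume is 231,950 × R$269.16 = R$62,431,662.00.
EBIT = R$62,431,662.00 − R$20,021,800 = R$42,409,862.00.
Degree of operating leverage = R$62,431,662.00 / R$42,409,862.00 = 1.4721.
Operating income changes by 1.4721 × +22.2% = +32.7%.

+32.7%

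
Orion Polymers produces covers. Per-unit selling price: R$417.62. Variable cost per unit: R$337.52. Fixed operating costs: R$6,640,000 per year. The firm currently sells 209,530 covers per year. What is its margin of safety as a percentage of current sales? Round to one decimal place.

Contribution margin per unit = R$417.62 − R$337.52 = R$80.10. Break-even units = R$6,640,000 ÷ R$80.10 = 82,896.38; break-even revenue = 82,896.38 × R$417.62 = R$34,619,186.02.
Current sales = 209,530 × R$417.62 = R$87,503,918.60.
Margin of safety = (R$87,503,918.60 − R$34,619,186.02) ÷ R$87,503,918.60 = 60.4%.

60.4%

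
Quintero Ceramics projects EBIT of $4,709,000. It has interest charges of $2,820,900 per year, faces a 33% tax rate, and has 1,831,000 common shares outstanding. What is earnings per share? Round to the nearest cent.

$0.69

Interest = $2,820,900.00, so EBT = $4,709,000 − $2,820,900.00 = $1,888,100.00.
After tax at 33%: net income = $1,888,100.00 × 0.67 = $1,265,027.00.
EPS = $1,265,027.00 ÷ 1,831,000 = $0.69.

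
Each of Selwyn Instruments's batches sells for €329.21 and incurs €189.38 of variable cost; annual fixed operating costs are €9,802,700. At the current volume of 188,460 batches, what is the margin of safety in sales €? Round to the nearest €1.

€38,963,843

Contribution margin per unit = €329.21 − €189.38 = €139.83. Break-even units = €9,802,700 ÷ €139.83 = 70,104.41; break-even revenue = 70,104.41 × €329.21 = €23,079,073.64.
Current sales = 188,460 × €329.21 = €62,042,916.60.
Margin of safety = €62,042,916.60 − €23,079,073.64 = €38,963,843.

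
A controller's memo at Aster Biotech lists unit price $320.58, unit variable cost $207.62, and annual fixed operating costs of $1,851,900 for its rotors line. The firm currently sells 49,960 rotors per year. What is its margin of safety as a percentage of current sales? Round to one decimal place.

67.2%

Each unit contributes $320.58 − $207.62 = $112.96. Break-even units = $1,851,900 ÷ $112.96 = 16,394.30; break-even revenue = 16,394.30 × $320.58 = $5,255,684.33.
Actual sales revenue = 49,960 × $320.58 = $16,016,176.80.
Margin of safety = ($16,016,176.80 − $5,255,684.33) ÷ $16,016,176.80 = 67.2%.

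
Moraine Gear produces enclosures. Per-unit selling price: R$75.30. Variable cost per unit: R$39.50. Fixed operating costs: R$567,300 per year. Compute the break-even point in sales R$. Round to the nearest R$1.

Contribution margin per unit = R$75.30 − R$39.50 = R$35.80, a CM ratio of R$35.80 ÷ R$75.30 = 0.4754.
Break-even revenue = fixed costs × price ÷ CM = R$567,300 × R$75.30 ÷ R$35.80 = R$1,193,232.

R$1,193,232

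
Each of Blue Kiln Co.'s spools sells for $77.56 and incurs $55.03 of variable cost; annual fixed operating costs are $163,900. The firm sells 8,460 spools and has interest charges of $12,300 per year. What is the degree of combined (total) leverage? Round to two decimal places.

Contribution at this volume is 8,460 × $22.53 = $190,603.80.
Operating income = contribution − fixed costs = $190,603.80 − $163,900 = $26,703.80. Interest = $12,300.00.
DOL = $190,603.80 ÷ $26,703.80 = 7.1377; DFL = $26,703.80 ÷ $14,403.80 = 1.8539.
DCL = DOL × DFL = 7.1377 × 1.8539 = 13.2326.

13.23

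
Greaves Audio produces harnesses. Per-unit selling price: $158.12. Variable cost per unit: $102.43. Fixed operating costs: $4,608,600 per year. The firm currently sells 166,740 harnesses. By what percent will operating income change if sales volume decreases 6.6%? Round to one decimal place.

Total contribution margin = 166,740 × $55.69 = $9,285,750.60.
Operating income = contribution − fixed costs = $9,285,750.60 − $4,608,600 = $4,677,150.60.
DOL = contribution ÷ EBIT = $9,285,750.60 ÷ $4,677,150.60 = 1.9853.
Operating income changes by 1.9853 × -6.6% = -13.1%.

-13.1%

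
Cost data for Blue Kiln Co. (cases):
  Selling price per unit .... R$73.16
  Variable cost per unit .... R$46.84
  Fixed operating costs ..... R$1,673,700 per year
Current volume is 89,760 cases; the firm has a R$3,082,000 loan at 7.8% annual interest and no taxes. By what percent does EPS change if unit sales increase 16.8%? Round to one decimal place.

At 89,760 units, contribution = 89,760 × R$26.32 = R$2,362,483.20.
Operating income = contribution − fixed costs = R$2,362,483.20 − R$1,673,700 = R$688,783.20.
After interest of R$240,396.00, pre-tax earnings = R$448,387.20.
Degree of combined leverage = contribution ÷ (EBIT − I) = R$2,362,483.20 ÷ R$448,387.20 = 5.2688.
%ΔEPS = DCL × %ΔSales = 5.2688 × +16.8% = +88.5%.

+88.5%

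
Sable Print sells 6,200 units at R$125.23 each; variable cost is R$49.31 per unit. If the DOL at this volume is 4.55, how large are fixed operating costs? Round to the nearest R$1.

At 6,200 units, contribution = 6,200 × R$75.92 = R$470,704.00.
Since DOL = CM ÷ EBIT, EBIT = R$470,704.00 ÷ 4.55 = R$103,451.43.
And FC = contribution − EBIT = R$470,704.00 − R$103,451.43 = R$367,253.

R$367,253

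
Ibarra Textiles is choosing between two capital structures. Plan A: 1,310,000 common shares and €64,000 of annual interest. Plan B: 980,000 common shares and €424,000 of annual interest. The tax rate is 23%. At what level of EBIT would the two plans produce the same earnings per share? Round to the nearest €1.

€1,493,091

At indifference, (EBIT − 64,000)(1 − t)/1,310,000 = (EBIT − 424,000)(1 − t)/980,000.
The (1 − t) factor cancels: (EBIT − 64,000) × 980,000 = (EBIT − 424,000) × 1,310,000.
EBIT × (1,310,000 − 980,000) = 424,000 × 1,310,000 − 64,000 × 980,000 = 492,720,000,000, so EBIT = 492,720,000,000 ÷ 330,000 = 1,493,090.91.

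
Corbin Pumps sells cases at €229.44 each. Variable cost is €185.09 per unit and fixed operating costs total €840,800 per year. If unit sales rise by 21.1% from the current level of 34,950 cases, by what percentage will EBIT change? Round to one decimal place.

At 34,950 units, contribution = 34,950 × €44.35 = €1,550,032.50.
Subtracting fixed costs: EBIT = €1,550,032.50 − €840,800 = €709,232.50.
DOL = contribution ÷ EBIT = €1,550,032.50 ÷ €709,232.50 = 2.1855.
%ΔEBIT = DOL × %ΔSales = 2.1855 × +21.1% = +46.1%.

+46.1%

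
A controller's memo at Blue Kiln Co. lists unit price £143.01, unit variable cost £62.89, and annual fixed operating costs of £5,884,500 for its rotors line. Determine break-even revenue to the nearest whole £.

£10,503,524

Contribution margin per unit = £143.01 − £62.89 = £80.12, a CM ratio of £80.12 ÷ £143.01 = 0.5602.
Break-even revenue = fixed costs × price ÷ CM = £5,884,500 × £143.01 ÷ £80.12 = £10,503,524.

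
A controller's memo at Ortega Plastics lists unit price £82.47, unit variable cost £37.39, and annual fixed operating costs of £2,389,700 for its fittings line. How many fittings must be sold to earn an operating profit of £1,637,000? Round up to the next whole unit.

89,324 fittings

Each unit contributes £82.47 − £37.39 = £45.08.
Need Q such that Q × £45.08 − £2,389,700 = £1,637,000, i.e. Q = £4,026,700 / £45.08 = 89,323.43 → 89,324.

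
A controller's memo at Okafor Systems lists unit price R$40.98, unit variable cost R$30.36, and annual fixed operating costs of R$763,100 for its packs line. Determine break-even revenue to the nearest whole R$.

R$2,944,618

CM per unit = R$40.98 − R$30.36 = R$10.62; CM ratio = R$10.62 / R$40.98 = 0.2592.
Break-even sales = FC ÷ CM ratio = R$763,100 × R$40.98 / R$10.62 = R$2,944,618.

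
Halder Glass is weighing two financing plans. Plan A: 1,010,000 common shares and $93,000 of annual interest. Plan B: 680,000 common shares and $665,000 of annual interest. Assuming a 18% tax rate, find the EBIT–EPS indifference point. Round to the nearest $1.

Set EPS_A = EPS_B: (EBIT − $93,000)(1 − 0.18) ÷ 1,010,000 = (EBIT − $665,000)(1 − 0.18) ÷ 680,000.
Cancelling (1 − t) and cross-multiplying: 680,000·(EBIT − 93,000) = 1,010,000·(EBIT − 665,000).
EBIT × (1,010,000 − 680,000) = 665,000 × 1,010,000 − 93,000 × 680,000 = 608,410,000,000, so EBIT = 608,410,000,000 ÷ 330,000 = 1,843,666.67.

$1,843,667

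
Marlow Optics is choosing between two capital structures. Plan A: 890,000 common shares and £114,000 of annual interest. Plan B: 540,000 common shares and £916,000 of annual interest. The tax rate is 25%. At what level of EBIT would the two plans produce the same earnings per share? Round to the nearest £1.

£2,153,371

Set EPS_A = EPS_B: (EBIT − £114,000)(1 − 0.25) ÷ 890,000 = (EBIT − £916,000)(1 − 0.25) ÷ 540,000.
Cancelling (1 − t) and cross-multiplying: 540,000·(EBIT − 114,000) = 890,000·(EBIT − 916,000).
EBIT × (890,000 − 540,000) = 916,000 × 890,000 − 114,000 × 540,000 = 753,680,000,000, so EBIT = 753,680,000,000 ÷ 350,000 = 2,153,371.43.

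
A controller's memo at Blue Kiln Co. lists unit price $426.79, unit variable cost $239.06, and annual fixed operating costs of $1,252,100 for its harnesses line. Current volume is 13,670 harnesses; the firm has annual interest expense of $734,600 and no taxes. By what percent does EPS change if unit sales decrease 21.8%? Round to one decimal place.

-96.5%

At 13,670 units, contribution = 13,670 × $187.73 = $2,566,269.10.
Subtracting fixed costs: EBIT = $2,566,269.10 − $1,252,100 = $1,314,169.10.
Interest = $734,600.00, so EBIT − I = $579,569.10.
DCL = total CM / (EBIT − I) = $2,566,269.10 / $579,569.10 = 4.4279.
EPS therefore changes by 4.4279 × (-21.8%) = -96.5%.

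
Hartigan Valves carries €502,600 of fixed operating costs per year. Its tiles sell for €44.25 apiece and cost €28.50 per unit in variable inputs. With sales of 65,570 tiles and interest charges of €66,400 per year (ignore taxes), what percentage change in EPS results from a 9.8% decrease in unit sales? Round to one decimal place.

-21.8%

Contribution at this volume is 65,570 × €15.75 = €1,032,727.50.
EBIT = €1,032,727.50 − €502,600 = €530,127.50.
Interest = €66,400.00, so EBIT − I = €463,727.50.
Degree of combined leverage = contribution ÷ (EBIT − I) = €1,032,727.50 ÷ €463,727.50 = 2.2270.
EPS therefore changes by 2.2270 × (-9.8%) = -21.8%.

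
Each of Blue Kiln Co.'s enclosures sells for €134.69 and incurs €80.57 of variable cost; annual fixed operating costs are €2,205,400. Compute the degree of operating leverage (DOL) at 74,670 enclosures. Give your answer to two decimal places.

Total contribution margin = 74,670 × €54.12 = €4,041,140.40.
Subtracting fixed costs: EBIT = €4,041,140.40 − €2,205,400 = €1,835,740.40.
DOL = contribution ÷ EBIT = €4,041,140.40 ÷ €1,835,740.40 = 2.2014.

2.20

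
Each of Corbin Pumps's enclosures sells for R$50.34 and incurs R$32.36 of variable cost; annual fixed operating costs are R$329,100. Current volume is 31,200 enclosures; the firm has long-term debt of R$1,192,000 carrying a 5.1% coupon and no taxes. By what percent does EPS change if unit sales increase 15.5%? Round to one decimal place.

Total contribution margin = 31,200 × R$17.98 = R$560,976.00.
EBIT = R$560,976.00 − R$329,100 = R$231,876.00.
After interest of R$60,792.00, pre-tax earnings = R$171,084.00.
Degree of combined leverage = contribution ÷ (EBIT − I) = R$560,976.00 ÷ R$171,084.00 = 3.2790.
%ΔEPS = DCL × %ΔSales = 3.2790 × +15.5% = +50.8%.

+50.8%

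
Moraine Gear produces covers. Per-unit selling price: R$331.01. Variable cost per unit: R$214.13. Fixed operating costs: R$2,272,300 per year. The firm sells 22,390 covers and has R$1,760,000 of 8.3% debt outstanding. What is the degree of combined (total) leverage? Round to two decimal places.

Contribution at this volume is 22,390 × R$116.88 = R$2,616,943.20.
EBIT = R$2,616,943.20 − R$2,272,300 = R$344,643.20. Interest = R$146,080.00.
DOL = R$2,616,943.20 ÷ R$344,643.20 = 7.5932; DFL = R$344,643.20 ÷ R$198,563.20 = 1.7357.
Combined leverage = 7.5932 × 1.7357 = 13.1795.

13.18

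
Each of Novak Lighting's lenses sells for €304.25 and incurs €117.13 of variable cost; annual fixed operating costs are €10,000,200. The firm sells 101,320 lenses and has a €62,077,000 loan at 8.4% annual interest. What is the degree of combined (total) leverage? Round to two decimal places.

Total contribution margin = 101,320 × €187.12 = €18,958,998.40.
Subtracting fixed costs: EBIT = €18,958,998.40 − €10,000,200 = €8,958,798.40. Interest = €5,214,468.00, so EBIT − I = €3,744,330.40.
Degree of total leverage = total CM / (EBIT − interest) = €18,958,998.40 / €3,744,330.40 = 5.0634.

5.06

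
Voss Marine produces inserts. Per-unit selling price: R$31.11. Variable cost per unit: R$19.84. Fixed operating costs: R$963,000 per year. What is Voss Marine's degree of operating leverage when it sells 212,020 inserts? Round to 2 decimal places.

1.68

Contribution at this volume is 212,020 × R$11.27 = R$2,389,465.40.
EBIT = R$2,389,465.40 − R$963,000 = R$1,426,465.40.
So DOL = total CM / EBIT = R$2,389,465.40 / R$1,426,465.40 = 1.6751.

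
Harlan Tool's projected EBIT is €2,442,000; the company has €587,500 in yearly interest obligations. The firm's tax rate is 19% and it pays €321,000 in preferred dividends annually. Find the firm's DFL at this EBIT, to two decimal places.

1.67

Annual interest charges come to €587,500.00.
Pre-tax preferred-dividend burden = €321,000 ÷ (1 − 0.19) = €396,296.30.
DFL = EBIT ÷ [EBIT − I − D_p/(1−t)] = €2,442,000 ÷ [€2,442,000 − €587,500.00 − €396,296.30] = €2,442,000 ÷ €1,458,203.70 = 1.6747.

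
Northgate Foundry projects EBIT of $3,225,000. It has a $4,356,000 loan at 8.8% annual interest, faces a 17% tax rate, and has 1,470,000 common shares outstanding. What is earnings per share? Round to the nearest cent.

Interest = $383,328.00, so EBT = $3,225,000 − $383,328.00 = $2,841,672.00.
After tax at 17%: net income = $2,841,672.00 × 0.83 = $2,358,587.76.
Per share: $2,358,587.76 / 1,470,000 shares = $1.60.

$1.60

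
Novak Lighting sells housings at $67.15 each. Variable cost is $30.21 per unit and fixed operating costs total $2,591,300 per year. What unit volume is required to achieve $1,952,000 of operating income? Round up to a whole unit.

Contribution margin per unit = $67.15 − $30.21 = $36.94.
Need Q such that Q × $36.94 − $2,591,300 = $1,952,000, i.e. Q = $4,543,300 / $36.94 = 122,991.34 → 122,992.

122,992 housings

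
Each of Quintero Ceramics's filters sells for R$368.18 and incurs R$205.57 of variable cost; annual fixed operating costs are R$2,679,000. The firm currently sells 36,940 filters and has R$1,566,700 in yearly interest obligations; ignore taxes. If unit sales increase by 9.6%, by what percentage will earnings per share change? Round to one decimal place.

Total contribution margin = 36,940 × R$162.61 = R$6,006,813.40.
Subtracting fixed costs: EBIT = R$6,006,813.40 − R$2,679,000 = R$3,327,813.40.
After interest of R$1,566,700.00, pre-tax earnings = R$1,761,113.40.
DCL = total CM / (EBIT − I) = R$6,006,813.40 / R$1,761,113.40 = 3.4108.
%ΔEPS = DCL × %ΔSales = 3.4108 × +9.6% = +32.7%.

+32.7%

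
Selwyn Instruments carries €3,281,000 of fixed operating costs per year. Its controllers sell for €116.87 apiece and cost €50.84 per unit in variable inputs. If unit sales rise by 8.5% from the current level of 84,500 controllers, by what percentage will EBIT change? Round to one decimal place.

+20.6%

Contribution at this volume is 84,500 × €66.03 = €5,579,535.00.
Operating income = contribution − fixed costs = €5,579,535.00 − €3,281,000 = €2,298,535.00.
DOL = contribution ÷ EBIT = €5,579,535.00 ÷ €2,298,535.00 = 2.4274.
Operating income changes by 2.4274 × +8.5% = +20.6%.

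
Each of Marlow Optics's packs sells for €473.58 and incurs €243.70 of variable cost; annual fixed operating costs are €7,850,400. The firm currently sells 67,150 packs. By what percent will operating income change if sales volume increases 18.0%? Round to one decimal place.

Total contribution margin = 67,150 × €229.88 = €15,436,442.00.
Subtracting fixed costs: EBIT = €15,436,442.00 − €7,850,400 = €7,586,042.00.
So DOL = total CM / EBIT = €15,436,442.00 / €7,586,042.00 = 2.0348.
%ΔEBIT = DOL × %ΔSales = 2.0348 × +18.0% = +36.6%.

+36.6%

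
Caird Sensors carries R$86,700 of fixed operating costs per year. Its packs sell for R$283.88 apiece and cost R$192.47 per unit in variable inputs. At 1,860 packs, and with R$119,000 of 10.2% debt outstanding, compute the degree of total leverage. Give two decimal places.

Total contribution margin = 1,860 × R$91.41 = R$170,022.60.
EBIT = R$170,022.60 − R$86,700 = R$83,322.60. Interest = R$12,138.00, so EBIT − I = R$71,184.60.
Degree of total leverage = total CM / (EBIT − interest) = R$170,022.60 / R$71,184.60 = 2.3885.

2.39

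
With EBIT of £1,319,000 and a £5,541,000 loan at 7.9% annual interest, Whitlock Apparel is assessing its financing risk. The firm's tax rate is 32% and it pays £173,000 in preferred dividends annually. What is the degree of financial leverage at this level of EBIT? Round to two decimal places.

2.10

Annual interest charges come to £437,739.00.
Pre-tax preferred-dividend burden = £173,000 ÷ (1 − 0.32) = £254,411.76.
DFL = EBIT ÷ [EBIT − I − D_p/(1−t)] = £1,319,000 ÷ [£1,319,000 − £437,739.00 − £254,411.76] = £1,319,000 ÷ £626,849.24 = 2.1042.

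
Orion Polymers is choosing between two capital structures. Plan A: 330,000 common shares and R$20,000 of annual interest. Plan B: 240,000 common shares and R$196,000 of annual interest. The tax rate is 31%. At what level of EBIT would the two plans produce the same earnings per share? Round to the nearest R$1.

R$665,333

At indifference, (EBIT − 20,000)(1 − t)/330,000 = (EBIT − 196,000)(1 − t)/240,000.
The (1 − t) factor cancels: (EBIT − 20,000) × 240,000 = (EBIT − 196,000) × 330,000.
EBIT × (330,000 − 240,000) = 196,000 × 330,000 − 20,000 × 240,000 = 59,880,000,000, so EBIT = 59,880,000,000 ÷ 90,000 = 665,333.33.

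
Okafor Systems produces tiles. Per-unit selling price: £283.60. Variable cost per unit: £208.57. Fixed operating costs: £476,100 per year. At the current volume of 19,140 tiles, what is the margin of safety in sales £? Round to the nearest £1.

Contribution margin per unit = £283.60 − £208.57 = £75.03. Break-even units = £476,100 ÷ £75.03 = 6,345.46; break-even revenue = 6,345.46 × £283.60 = £1,799,572.97.
Current sales = 19,140 × £283.60 = £5,428,104.00.
Margin of safety = £5,428,104.00 − £1,799,572.97 = £3,628,531.

£3,628,531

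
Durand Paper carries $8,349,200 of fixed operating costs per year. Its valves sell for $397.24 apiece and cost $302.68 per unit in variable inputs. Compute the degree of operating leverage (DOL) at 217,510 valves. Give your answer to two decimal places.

1.68

Total contribution margin = 217,510 × $94.56 = $20,567,745.60.
Operating income = contribution − fixed costs = $20,567,745.60 − $8,349,200 = $12,218,545.60.
Degree of operating leverage = $20,567,745.60 / $12,218,545.60 = 1.6833.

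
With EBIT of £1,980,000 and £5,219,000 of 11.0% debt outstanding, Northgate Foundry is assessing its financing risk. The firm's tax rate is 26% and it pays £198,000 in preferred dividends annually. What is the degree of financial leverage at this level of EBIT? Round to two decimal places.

Annual interest charges come to £574,090.00.
Pre-tax preferred-dividend burden = £198,000 ÷ (1 − 0.26) = £267,567.57.
DFL = EBIT ÷ [EBIT − I − D_p/(1−t)] = £1,980,000 ÷ [£1,980,000 − £574,090.00 − £267,567.57] = £1,980,000 ÷ £1,138,342.43 = 1.7394.

1.74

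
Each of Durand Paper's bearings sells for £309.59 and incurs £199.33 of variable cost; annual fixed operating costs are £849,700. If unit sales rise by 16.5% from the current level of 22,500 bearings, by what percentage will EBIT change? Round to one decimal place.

Contribution at this volume is 22,500 × £110.26 = £2,480,850.00.
Operating income = contribution − fixed costs = £2,480,850.00 − £849,700 = £1,631,150.00.
Degree of operating leverage = £2,480,850.00 / £1,631,150.00 = 1.5209.
%ΔEBIT = DOL × %ΔSales = 1.5209 × +16.5% = +25.1%.

+25.1%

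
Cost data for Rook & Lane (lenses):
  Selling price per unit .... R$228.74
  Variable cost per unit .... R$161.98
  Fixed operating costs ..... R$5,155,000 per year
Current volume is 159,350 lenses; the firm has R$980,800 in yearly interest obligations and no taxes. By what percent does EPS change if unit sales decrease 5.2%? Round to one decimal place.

-12.3%

Contribution at this volume is 159,350 × R$66.76 = R$10,638,206.00.
Subtracting fixed costs: EBIT = R$10,638,206.00 − R$5,155,000 = R$5,483,206.00.
Interest = R$980,800.00, so EBIT − I = R$4,502,406.00.
DCL = total CM / (EBIT − I) = R$10,638,206.00 / R$4,502,406.00 = 2.3628.
%ΔEPS = DCL × %ΔSales = 2.3628 × -5.2% = -12.3%.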